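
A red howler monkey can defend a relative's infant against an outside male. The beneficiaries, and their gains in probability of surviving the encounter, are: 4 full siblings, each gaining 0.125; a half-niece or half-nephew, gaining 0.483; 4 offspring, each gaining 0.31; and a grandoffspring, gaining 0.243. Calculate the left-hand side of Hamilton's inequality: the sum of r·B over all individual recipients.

0.991125

r to a full sibling = 0.5 (full sibs share both parents — two paths of length 2: r = 2·(1/2)^2 = 1/2).
r to a half-niece or half-nephew = 0.125 (half-aunt/uncle↔niece/nephew: one path of length 3: r = (1/2)^3 = 1/8).
r to an offspring = 0.5 (one parent–offspring link: r = (1/2)^1 = 1/2).
r to a grandoffspring = 0.25 (two parent–offspring links: r = (1/2)^2 = 1/4).
Summing one r·B term per recipient: 4·0.5·0.125 + 1·0.125·0.483 + 4·0.5·0.31 + 1·0.25·0.243 = 0.991125.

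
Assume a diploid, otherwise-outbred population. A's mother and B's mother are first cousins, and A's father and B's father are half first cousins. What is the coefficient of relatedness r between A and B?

Wright's path rule: contributions from independent ancestry routes add.
A and B are related in two ways: second cousins through their mothers (r = 1/32) and half second cousins through their fathers (r = 1/64).
r = 1/32 + 1/64 = 3/64 = 0.046875.

0.046875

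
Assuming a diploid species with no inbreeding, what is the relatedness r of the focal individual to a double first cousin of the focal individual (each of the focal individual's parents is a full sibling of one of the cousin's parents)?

Each parent–offspring link contributes a factor of 1/2, and independent paths through distinct common ancestors add.
Double first cousins share both grandparent pairs — four paths of length 4: r = 4·(1/2)^4 = 1/4.

0.25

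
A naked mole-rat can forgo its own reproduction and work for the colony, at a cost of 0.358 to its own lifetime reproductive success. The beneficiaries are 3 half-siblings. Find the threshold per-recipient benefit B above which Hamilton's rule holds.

0.4773

r to a half-sibling = 1/4 (half-sibs share one parent — one path of length 2: r = (1/2)^2 = 1/4).
Hamilton's rule with n recipients of equal r: n·r·B > C, so B > C/(n·r) = 0.358/(3·0.25) = 0.4773.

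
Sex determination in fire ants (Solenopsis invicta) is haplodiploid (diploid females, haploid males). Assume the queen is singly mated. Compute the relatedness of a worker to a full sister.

Haplodiploid full sisters inherit their father's entire haploid genome identically (contributing 1/2) and on average half of their mother's contribution (1/2 · 1/2 = 1/4); r = 1/2 + 1/4 = 3/4.

0.75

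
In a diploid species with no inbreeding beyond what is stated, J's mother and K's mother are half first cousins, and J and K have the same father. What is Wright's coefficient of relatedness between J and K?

Relatedness sums over independent paths through distinct common ancestors.
J and K are related in two ways: half second cousins through their mothers (r = 1/64) and half-sibs through their shared father (r = 1/4).
r = 1/64 + 1/4 = 17/64 = 0.265625.

0.265625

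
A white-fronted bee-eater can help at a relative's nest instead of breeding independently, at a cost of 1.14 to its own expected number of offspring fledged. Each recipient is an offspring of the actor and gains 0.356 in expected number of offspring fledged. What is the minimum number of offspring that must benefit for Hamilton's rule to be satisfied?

r to an offspring = 1/2 (one parent–offspring link: r = (1/2)^1 = 1/2).
Hamilton's rule: n·r·B > C  ⇒  n > C/(r·B) = 1.14/(0.5·0.356) = 6.404.
The smallest integer exceeding 6.404 is 7.

7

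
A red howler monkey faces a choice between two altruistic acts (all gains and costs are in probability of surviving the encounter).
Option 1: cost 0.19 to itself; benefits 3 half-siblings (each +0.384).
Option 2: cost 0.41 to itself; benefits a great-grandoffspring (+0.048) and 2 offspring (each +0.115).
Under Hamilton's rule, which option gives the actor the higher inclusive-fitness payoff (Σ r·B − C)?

Option 1

Option 1: r to a half-sibling = 0.25.
Option 1: Σ r·B − C = (3·0.25·0.384) − 0.19 = 0.098.
Option 2: r to a great-grandoffspring = 0.125.
Option 2: r to an offspring = 0.5.
Option 2: Σ r·B − C = (1·0.125·0.048 + 2·0.5·0.115) − 0.41 = -0.289.
Option 1 has the higher net inclusive-fitness payoff.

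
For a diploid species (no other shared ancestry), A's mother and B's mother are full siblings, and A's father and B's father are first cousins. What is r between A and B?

Relatedness sums over independent paths through distinct common ancestors.
A and B are related in two ways: first cousins through their mothers (r = 1/8) and second cousins through their fathers (r = 1/32).
r = 1/8 + 1/32 = 5/32 = 0.15625.

0.15625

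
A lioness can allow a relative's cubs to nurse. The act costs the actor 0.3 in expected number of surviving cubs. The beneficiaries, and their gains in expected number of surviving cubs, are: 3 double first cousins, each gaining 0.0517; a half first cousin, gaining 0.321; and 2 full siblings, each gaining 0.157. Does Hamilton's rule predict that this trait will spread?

No

Hamilton's rule: the trait is favored when the sum of r·B over every recipient exceeds the actor's cost C.
r to a double first cousin = 0.25 (double first cousins share both grandparent pairs — four paths of length 4: r = 4·(1/2)^4 = 1/4).
r to a half first cousin = 0.0625 (half first cousins share one grandparent — one path of length 4: r = (1/2)^4 = 1/16).
r to a full sibling = 0.5 (full sibs share both parents — two paths of length 2: r = 2·(1/2)^2 = 1/2).
Summing one r·B term per recipient: 3·0.25·0.0517 + 1·0.0625·0.321 + 2·0.5·0.157 = 0.2158375.
0.2158375 < 0.3: the indirect benefit is less than the cost.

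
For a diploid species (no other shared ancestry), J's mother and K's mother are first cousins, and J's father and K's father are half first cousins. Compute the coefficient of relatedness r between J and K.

Relatedness sums over independent paths through distinct common ancestors.
J and K are related in two ways: second cousins through their mothers (r = 1/32) and half second cousins through their fathers (r = 1/64).
r = 1/32 + 1/64 = 3/64 = 0.046875.

0.046875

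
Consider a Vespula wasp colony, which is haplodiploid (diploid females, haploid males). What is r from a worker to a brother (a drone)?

Her haploid brother carries none of their father's genes and a random half of their mother's genome; that half matches the maternal half of her own genome with probability 1/2: r = 1/2 · 1/2 = 1/4.

0.25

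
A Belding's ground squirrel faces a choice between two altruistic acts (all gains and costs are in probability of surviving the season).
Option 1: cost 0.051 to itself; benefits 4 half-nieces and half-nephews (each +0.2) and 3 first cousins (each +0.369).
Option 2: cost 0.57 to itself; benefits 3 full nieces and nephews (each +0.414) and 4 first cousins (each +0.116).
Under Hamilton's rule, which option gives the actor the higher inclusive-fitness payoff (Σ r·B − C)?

Option 1: r to a half-niece or half-nephew = 0.125.
Option 1: r to a first cousin = 0.125.
Option 1: Σ r·B − C = (4·0.125·0.2 + 3·0.125·0.369) − 0.051 = 0.187375.
Option 2: r to a full niece or nephew = 0.25.
Option 2: r to a first cousin = 0.125.
Option 2: Σ r·B − C = (3·0.25·0.414 + 4·0.125·0.116) − 0.57 = -0.2015.
Option 1 has the higher net inclusive-fitness payoff.

Option 1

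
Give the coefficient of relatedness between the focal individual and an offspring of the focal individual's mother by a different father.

Each parent–offspring link contributes a factor of 1/2, and independent paths through distinct common ancestors add.
Half-sibs share one parent — one path of length 2: r = (1/2)^2 = 1/4.

0.25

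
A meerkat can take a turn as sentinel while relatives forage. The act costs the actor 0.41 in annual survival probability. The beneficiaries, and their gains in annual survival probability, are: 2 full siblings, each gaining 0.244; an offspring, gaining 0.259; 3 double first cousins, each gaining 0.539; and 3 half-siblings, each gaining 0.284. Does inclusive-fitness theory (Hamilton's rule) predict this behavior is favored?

Yes

Hamilton's rule: the trait is favored when the sum of r·B over every recipient exceeds the actor's cost C.
r to a full sibling = 0.5 (full sibs share both parents — two paths of length 2: r = 2·(1/2)^2 = 1/2).
r to an offspring = 1/2 (one parent–offspring link: r = (1/2)^1 = 1/2).
r to a double first cousin = 1/4 (double first cousins share both grandparent pairs — four paths of length 4: r = 4·(1/2)^4 = 1/4).
r to a half-sibling = 1/4 (half-sibs share one parent — one path of length 2: r = (1/2)^2 = 1/4).
Summing one r·B term per recipient: 2·0.5·0.244 + 1·0.5·0.259 + 3·0.25·0.539 + 3·0.25·0.284 = 0.99075.
0.99075 > 0.41: the indirect benefit exceeds the cost.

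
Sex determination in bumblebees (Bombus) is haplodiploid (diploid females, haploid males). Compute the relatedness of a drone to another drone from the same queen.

0.5

Haploid brothers each carry a random half of the queen's diploid genome, so on average they share half: r = 1/2.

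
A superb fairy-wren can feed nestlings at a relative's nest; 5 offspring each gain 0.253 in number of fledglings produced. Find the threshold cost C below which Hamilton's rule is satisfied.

r to an offspring = 0.5 (one parent–offspring link: r = (1/2)^1 = 1/2).
Hamilton's rule: n·r·B > C, so the trait is favored while C < n·r·B = 5·0.5·0.253 = 0.6325.

0.6325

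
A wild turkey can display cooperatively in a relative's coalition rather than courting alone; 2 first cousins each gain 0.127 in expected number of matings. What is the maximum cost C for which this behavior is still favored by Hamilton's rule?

0.03175

r to a first cousin = 0.125 (first cousins share one grandparent pair — two paths of length 4: r = 2·(1/2)^4 = 1/8).
Hamilton's rule: n·r·B > C, so the trait is favored while C < n·r·B = 2·0.125·0.127 = 0.03175.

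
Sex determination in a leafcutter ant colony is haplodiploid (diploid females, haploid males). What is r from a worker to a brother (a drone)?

Her haploid brother carries none of their father's genes and a random half of their mother's genome; that half matches the maternal half of her own genome with probability 1/2: r = 1/2 · 1/2 = 1/4.

0.25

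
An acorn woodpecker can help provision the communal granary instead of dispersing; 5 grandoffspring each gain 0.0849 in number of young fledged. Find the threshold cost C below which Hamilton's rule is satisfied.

r to a grandoffspring = 0.25 (two parent–offspring links: r = (1/2)^2 = 1/4).
Hamilton's rule: n·r·B > C, so the trait is favored while C < n·r·B = 5·0.25·0.0849 = 0.106125.

0.106125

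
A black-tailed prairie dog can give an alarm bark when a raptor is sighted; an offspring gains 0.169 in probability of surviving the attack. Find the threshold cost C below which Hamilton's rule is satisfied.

0.0845

r to an offspring = 0.5 (one parent–offspring link: r = (1/2)^1 = 1/2).
Hamilton's rule: n·r·B > C, so the trait is favored while C < n·r·B = 1·0.5·0.169 = 0.0845.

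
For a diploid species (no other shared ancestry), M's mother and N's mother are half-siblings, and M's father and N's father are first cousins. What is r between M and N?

With two independent routes of shared ancestry, r is the sum of the two contributions.
M and N are related in two ways: half first cousins through their mothers (r = 1/16) and second cousins through their fathers (r = 1/32).
r = 1/16 + 1/32 = 3/32 = 0.09375.

0.09375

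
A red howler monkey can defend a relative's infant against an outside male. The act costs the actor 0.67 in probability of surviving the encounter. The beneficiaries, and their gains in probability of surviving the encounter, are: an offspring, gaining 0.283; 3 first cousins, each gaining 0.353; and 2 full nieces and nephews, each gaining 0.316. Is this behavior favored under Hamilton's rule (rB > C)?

Hamilton's rule: the trait is favored when the sum of r·B over every recipient exceeds the actor's cost C.
r to an offspring = 1/2 (one parent–offspring link: r = (1/2)^1 = 1/2).
r to a first cousin = 0.125 (first cousins share one grandparent pair — two paths of length 4: r = 2·(1/2)^4 = 1/8).
r to a full niece or nephew = 0.25 (full aunt/uncle↔niece/nephew: two paths of length 3 through the shared grandparent pair: r = 2·(1/2)^3 = 1/4).
Summing one r·B term per recipient: 1·0.5·0.283 + 3·0.125·0.353 + 2·0.25·0.316 = 0.431875.
0.431875 < 0.67: the indirect benefit is less than the cost.

No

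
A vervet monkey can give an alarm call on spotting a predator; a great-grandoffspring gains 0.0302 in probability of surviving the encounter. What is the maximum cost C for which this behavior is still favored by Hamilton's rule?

r to a great-grandoffspring = 0.125 (three parent–offspring links: r = (1/2)^3 = 1/8).
Hamilton's rule: n·r·B > C, so the trait is favored while C < n·r·B = 1·0.125·0.0302 = 0.003775.

0.003775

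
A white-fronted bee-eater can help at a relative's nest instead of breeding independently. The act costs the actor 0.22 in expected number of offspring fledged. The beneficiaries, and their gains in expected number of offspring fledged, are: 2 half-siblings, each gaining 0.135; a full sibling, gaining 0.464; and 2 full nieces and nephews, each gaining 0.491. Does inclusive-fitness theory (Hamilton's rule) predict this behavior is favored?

Hamilton's rule: the trait is favored when the sum of r·B over every recipient exceeds the actor's cost C.
r to a half-sibling = 1/4 (half-sibs share one parent — one path of length 2: r = (1/2)^2 = 1/4).
r to a full sibling = 0.5 (full sibs share both parents — two paths of length 2: r = 2·(1/2)^2 = 1/2).
r to a full niece or nephew = 1/4 (full aunt/uncle↔niece/nephew: two paths of length 3 through the shared grandparent pair: r = 2·(1/2)^3 = 1/4).
Summing one r·B term per recipient: 2·0.25·0.135 + 1·0.5·0.464 + 2·0.25·0.491 = 0.545.
0.545 > 0.22: the indirect benefit exceeds the cost.

Yes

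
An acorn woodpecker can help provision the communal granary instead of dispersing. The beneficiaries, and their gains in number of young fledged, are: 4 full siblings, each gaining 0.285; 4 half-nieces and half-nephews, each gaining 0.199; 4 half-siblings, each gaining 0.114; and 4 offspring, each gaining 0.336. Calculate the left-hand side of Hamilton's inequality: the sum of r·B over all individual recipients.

r to a full sibling = 0.5 (full sibs share both parents — two paths of length 2: r = 2·(1/2)^2 = 1/2).
r to a half-niece or half-nephew = 0.125 (half-aunt/uncle↔niece/nephew: one path of length 3: r = (1/2)^3 = 1/8).
r to a half-sibling = 1/4 (half-sibs share one parent — one path of length 2: r = (1/2)^2 = 1/4).
r to an offspring = 1/2 (one parent–offspring link: r = (1/2)^1 = 1/2).
Summing one r·B term per recipient: 4·0.5·0.285 + 4·0.125·0.199 + 4·0.25·0.114 + 4·0.5·0.336 = 1.4555.

1.4555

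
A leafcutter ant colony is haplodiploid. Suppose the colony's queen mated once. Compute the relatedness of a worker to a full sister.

Haplodiploid full sisters inherit their father's entire haploid genome identically (contributing 1/2) and on average half of their mother's contribution (1/2 · 1/2 = 1/4); r = 1/2 + 1/4 = 3/4.

0.75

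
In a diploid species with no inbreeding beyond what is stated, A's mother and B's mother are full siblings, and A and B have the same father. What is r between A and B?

0.375

Independent pedigree routes through distinct common ancestors add.
A and B are related in two ways: first cousins through their mothers (r = 1/8) and half-sibs through their shared father (r = 1/4).
r = 1/8 + 1/4 = 3/8 = 0.375.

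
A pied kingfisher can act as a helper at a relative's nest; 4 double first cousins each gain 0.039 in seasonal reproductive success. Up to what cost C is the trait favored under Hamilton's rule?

0.039

r to a double first cousin = 0.25 (double first cousins share both grandparent pairs — four paths of length 4: r = 4·(1/2)^4 = 1/4).
Hamilton's rule: n·r·B > C, so the trait is favored while C < n·r·B = 4·0.25·0.039 = 0.039.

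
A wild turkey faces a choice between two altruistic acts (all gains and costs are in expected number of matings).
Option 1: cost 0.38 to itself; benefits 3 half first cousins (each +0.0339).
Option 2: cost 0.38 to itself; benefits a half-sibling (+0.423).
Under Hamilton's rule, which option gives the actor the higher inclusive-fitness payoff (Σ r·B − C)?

Option 1: r to a half first cousin = 0.0625.
Option 1: Σ r·B − C = (3·0.0625·0.0339) − 0.38 = -0.37364375.
Option 2: r to a half-sibling = 0.25.
Option 2: Σ r·B − C = (1·0.25·0.423) − 0.38 = -0.27425.
Option 2 has the higher net inclusive-fitness payoff.

Option 2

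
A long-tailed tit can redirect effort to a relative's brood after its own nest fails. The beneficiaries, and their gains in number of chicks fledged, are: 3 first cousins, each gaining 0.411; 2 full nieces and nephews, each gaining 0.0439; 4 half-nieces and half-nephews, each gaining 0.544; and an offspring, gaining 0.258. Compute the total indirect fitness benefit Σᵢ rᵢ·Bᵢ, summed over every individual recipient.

r to a first cousin = 1/8 (first cousins share one grandparent pair — two paths of length 4: r = 2·(1/2)^4 = 1/8).
r to a full niece or nephew = 1/4 (full aunt/uncle↔niece/nephew: two paths of length 3 through the shared grandparent pair: r = 2·(1/2)^3 = 1/4).
r to a half-niece or half-nephew = 0.125 (half-aunt/uncle↔niece/nephew: one path of length 3: r = (1/2)^3 = 1/8).
r to an offspring = 1/2 (one parent–offspring link: r = (1/2)^1 = 1/2).
Summing one r·B term per recipient: 3·0.125·0.411 + 2·0.25·0.0439 + 4·0.125·0.544 + 1·0.5·0.258 = 0.577075.

0.577075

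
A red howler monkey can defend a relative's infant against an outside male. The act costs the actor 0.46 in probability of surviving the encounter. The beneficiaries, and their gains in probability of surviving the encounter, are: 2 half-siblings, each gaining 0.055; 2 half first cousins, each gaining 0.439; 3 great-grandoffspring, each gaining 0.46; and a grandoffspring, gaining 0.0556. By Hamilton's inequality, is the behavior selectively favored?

No

Hamilton's rule: the trait is favored when the sum of r·B over every recipient exceeds the actor's cost C.
r to a half-sibling = 0.25 (half-sibs share one parent — one path of length 2: r = (1/2)^2 = 1/4).
r to a half first cousin = 0.0625 (half first cousins share one grandparent — one path of length 4: r = (1/2)^4 = 1/16).
r to a great-grandoffspring = 1/8 (three parent–offspring links: r = (1/2)^3 = 1/8).
r to a grandoffspring = 1/4 (two parent–offspring links: r = (1/2)^2 = 1/4).
Summing one r·B term per recipient: 2·0.25·0.055 + 2·0.0625·0.439 + 3·0.125·0.46 + 1·0.25·0.0556 = 0.268775.
0.268775 < 0.46: the indirect benefit is less than the cost.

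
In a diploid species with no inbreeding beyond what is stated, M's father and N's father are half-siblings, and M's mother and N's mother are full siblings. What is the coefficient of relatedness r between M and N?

0.1875

Relatedness sums over independent paths through distinct common ancestors.
M and N are related in two ways: half first cousins through their fathers (r = 1/16) and first cousins through their mothers (r = 1/8).
r = 1/16 + 1/8 = 3/16 = 0.1875.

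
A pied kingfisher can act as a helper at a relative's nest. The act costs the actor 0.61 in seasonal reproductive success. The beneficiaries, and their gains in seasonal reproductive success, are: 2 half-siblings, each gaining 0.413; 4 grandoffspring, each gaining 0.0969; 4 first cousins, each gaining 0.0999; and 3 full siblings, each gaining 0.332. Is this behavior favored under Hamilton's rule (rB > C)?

Hamilton's rule: the trait is favored when the sum of r·B over every recipient exceeds the actor's cost C.
r to a half-sibling = 1/4 (half-sibs share one parent — one path of length 2: r = (1/2)^2 = 1/4).
r to a grandoffspring = 0.25 (two parent–offspring links: r = (1/2)^2 = 1/4).
r to a first cousin = 0.125 (first cousins share one grandparent pair — two paths of length 4: r = 2·(1/2)^4 = 1/8).
r to a full sibling = 0.5 (full sibs share both parents — two paths of length 2: r = 2·(1/2)^2 = 1/2).
Summing one r·B term per recipient: 2·0.25·0.413 + 4·0.25·0.0969 + 4·0.125·0.0999 + 3·0.5·0.332 = 0.85135.
0.85135 > 0.61: the indirect benefit exceeds the cost.

Yes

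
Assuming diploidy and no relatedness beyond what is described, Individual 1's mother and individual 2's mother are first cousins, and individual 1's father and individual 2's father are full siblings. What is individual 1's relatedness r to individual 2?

Wright's path rule: contributions from independent ancestry routes add.
Individual 1 and individual 2 are related in two ways: second cousins through their mothers (r = 1/32) and first cousins through their fathers (r = 1/8).
r = 1/32 + 1/8 = 5/32 = 0.15625.

0.15625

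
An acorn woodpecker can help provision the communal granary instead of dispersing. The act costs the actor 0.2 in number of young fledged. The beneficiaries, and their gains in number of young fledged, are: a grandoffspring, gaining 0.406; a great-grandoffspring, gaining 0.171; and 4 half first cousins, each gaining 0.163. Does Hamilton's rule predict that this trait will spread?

No

Hamilton's rule: the trait is favored when the sum of r·B over every recipient exceeds the actor's cost C.
r to a grandoffspring = 0.25 (two parent–offspring links: r = (1/2)^2 = 1/4).
r to a great-grandoffspring = 0.125 (three parent–offspring links: r = (1/2)^3 = 1/8).
r to a half first cousin = 0.0625 (half first cousins share one grandparent — one path of length 4: r = (1/2)^4 = 1/16).
Summing one r·B term per recipient: 1·0.25·0.406 + 1·0.125·0.171 + 4·0.0625·0.163 = 0.163625.
0.163625 < 0.2: the indirect benefit is less than the cost.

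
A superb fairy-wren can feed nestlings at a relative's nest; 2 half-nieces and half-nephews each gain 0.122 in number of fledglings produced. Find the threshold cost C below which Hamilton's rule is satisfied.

r to a half-niece or half-nephew = 0.125 (half-aunt/uncle↔niece/nephew: one path of length 3: r = (1/2)^3 = 1/8).
Hamilton's rule: n·r·B > C, so the trait is favored while C < n·r·B = 2·0.125·0.122 = 0.0305.

0.0305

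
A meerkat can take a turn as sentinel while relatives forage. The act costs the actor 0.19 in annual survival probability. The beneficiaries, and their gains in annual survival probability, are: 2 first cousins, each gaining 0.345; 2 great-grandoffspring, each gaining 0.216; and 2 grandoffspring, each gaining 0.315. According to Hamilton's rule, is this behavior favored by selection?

Yes

Hamilton's rule: the trait is favored when the sum of r·B over every recipient exceeds the actor's cost C.
r to a first cousin = 0.125 (first cousins share one grandparent pair — two paths of length 4: r = 2·(1/2)^4 = 1/8).
r to a great-grandoffspring = 1/8 (three parent–offspring links: r = (1/2)^3 = 1/8).
r to a grandoffspring = 0.25 (two parent–offspring links: r = (1/2)^2 = 1/4).
Summing one r·B term per recipient: 2·0.125·0.345 + 2·0.125·0.216 + 2·0.25·0.315 = 0.29775.
0.29775 > 0.19: the indirect benefit exceeds the cost.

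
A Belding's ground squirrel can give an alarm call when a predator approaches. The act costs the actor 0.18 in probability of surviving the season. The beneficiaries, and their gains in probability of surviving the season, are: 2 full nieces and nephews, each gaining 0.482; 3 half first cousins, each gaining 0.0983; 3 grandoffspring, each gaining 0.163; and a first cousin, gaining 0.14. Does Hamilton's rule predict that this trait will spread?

Hamilton's rule: the trait is favored when the sum of r·B over every recipient exceeds the actor's cost C.
r to a full niece or nephew = 1/4 (full aunt/uncle↔niece/nephew: two paths of length 3 through the shared grandparent pair: r = 2·(1/2)^3 = 1/4).
r to a half first cousin = 1/16 (half first cousins share one grandparent — one path of length 4: r = (1/2)^4 = 1/16).
r to a grandoffspring = 1/4 (two parent–offspring links: r = (1/2)^2 = 1/4).
r to a first cousin = 0.125 (first cousins share one grandparent pair — two paths of length 4: r = 2·(1/2)^4 = 1/8).
Summing one r·B term per recipient: 2·0.25·0.482 + 3·0.0625·0.0983 + 3·0.25·0.163 + 1·0.125·0.14 = 0.39918125.
0.39918125 > 0.18: the indirect benefit exceeds the cost.

Yes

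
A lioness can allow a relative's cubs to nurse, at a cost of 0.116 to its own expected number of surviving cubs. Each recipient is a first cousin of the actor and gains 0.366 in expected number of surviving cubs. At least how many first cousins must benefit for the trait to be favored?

r to a first cousin = 0.125 (first cousins share one grandparent pair — two paths of length 4: r = 2·(1/2)^4 = 1/8).
Hamilton's rule: n·r·B > C  ⇒  n > C/(r·B) = 0.116/(0.125·0.366) = 2.536.
The smallest integer exceeding 2.536 is 3.

3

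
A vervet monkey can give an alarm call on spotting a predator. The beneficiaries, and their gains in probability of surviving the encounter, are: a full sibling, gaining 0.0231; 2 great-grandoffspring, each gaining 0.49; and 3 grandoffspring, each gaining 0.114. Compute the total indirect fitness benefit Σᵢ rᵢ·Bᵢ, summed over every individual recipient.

r to a full sibling = 0.5 (full sibs share both parents — two paths of length 2: r = 2·(1/2)^2 = 1/2).
r to a great-grandoffspring = 0.125 (three parent–offspring links: r = (1/2)^3 = 1/8).
r to a grandoffspring = 0.25 (two parent–offspring links: r = (1/2)^2 = 1/4).
Summing one r·B term per recipient: 1·0.5·0.0231 + 2·0.125·0.49 + 3·0.25·0.114 = 0.21955.

0.21955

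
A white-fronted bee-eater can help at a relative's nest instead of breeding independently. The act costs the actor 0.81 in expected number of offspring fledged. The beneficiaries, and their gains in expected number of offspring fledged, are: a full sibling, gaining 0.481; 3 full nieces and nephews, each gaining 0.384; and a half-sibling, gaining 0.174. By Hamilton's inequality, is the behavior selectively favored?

No

Hamilton's rule: the trait is favored when the sum of r·B over every recipient exceeds the actor's cost C.
r to a full sibling = 0.5 (full sibs share both parents — two paths of length 2: r = 2·(1/2)^2 = 1/2).
r to a full niece or nephew = 0.25 (full aunt/uncle↔niece/nephew: two paths of length 3 through the shared grandparent pair: r = 2·(1/2)^3 = 1/4).
r to a half-sibling = 1/4 (half-sibs share one parent — one path of length 2: r = (1/2)^2 = 1/4).
Summing one r·B term per recipient: 1·0.5·0.481 + 3·0.25·0.384 + 1·0.25·0.174 = 0.572.
0.572 < 0.81: the indirect benefit is less than the cost.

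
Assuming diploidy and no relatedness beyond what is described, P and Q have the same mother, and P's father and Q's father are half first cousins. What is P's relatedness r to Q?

Independent pedigree routes through distinct common ancestors add.
P and Q are related in two ways: half-sibs through their shared mother (r = 1/4) and half second cousins through their fathers (r = 1/64).
r = 1/4 + 1/64 = 17/64 = 0.265625.

0.265625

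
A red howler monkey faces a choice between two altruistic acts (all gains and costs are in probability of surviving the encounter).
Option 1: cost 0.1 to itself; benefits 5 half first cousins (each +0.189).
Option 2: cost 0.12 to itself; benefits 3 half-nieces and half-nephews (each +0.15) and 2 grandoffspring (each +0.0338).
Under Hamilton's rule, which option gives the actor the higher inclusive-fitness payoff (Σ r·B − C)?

Option 1: r to a half first cousin = 0.0625.
Option 1: Σ r·B − C = (5·0.0625·0.189) − 0.1 = -0.0409375.
Option 2: r to a half-niece or half-nephew = 0.125.
Option 2: r to a grandoffspring = 0.25.
Option 2: Σ r·B − C = (3·0.125·0.15 + 2·0.25·0.0338) − 0.12 = -0.04685.
Option 1 has the higher net inclusive-fitness payoff.

Option 1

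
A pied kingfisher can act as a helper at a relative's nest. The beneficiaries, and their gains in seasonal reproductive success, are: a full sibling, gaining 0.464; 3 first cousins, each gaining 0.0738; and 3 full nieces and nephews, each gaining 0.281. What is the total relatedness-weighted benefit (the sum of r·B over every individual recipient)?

0.470425

r to a full sibling = 1/2 (full sibs share both parents — two paths of length 2: r = 2·(1/2)^2 = 1/2).
r to a first cousin = 0.125 (first cousins share one grandparent pair — two paths of length 4: r = 2·(1/2)^4 = 1/8).
r to a full niece or nephew = 0.25 (full aunt/uncle↔niece/nephew: two paths of length 3 through the shared grandparent pair: r = 2·(1/2)^3 = 1/4).
Summing one r·B term per recipient: 1·0.5·0.464 + 3·0.125·0.0738 + 3·0.25·0.281 = 0.470425.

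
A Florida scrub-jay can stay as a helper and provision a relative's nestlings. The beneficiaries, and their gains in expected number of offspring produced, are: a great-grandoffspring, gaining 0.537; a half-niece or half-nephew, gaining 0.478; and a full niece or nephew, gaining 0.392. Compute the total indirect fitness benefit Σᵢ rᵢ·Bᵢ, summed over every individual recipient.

r to a great-grandoffspring = 0.125 (three parent–offspring links: r = (1/2)^3 = 1/8).
r to a half-niece or half-nephew = 1/8 (half-aunt/uncle↔niece/nephew: one path of length 3: r = (1/2)^3 = 1/8).
r to a full niece or nephew = 0.25 (full aunt/uncle↔niece/nephew: two paths of length 3 through the shared grandparent pair: r = 2·(1/2)^3 = 1/4).
Summing one r·B term per recipient: 1·0.125·0.537 + 1·0.125·0.478 + 1·0.25·0.392 = 0.224875.

0.224875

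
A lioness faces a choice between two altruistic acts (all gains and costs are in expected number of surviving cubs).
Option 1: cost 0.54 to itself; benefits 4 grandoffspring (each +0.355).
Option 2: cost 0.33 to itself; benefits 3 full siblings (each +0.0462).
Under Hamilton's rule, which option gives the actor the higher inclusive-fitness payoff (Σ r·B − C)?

Option 1: r to a grandoffspring = 0.25.
Option 1: Σ r·B − C = (4·0.25·0.355) − 0.54 = -0.185.
Option 2: r to a full sibling = 0.5.
Option 2: Σ r·B − C = (3·0.5·0.0462) − 0.33 = -0.2607.
Option 1 has the higher net inclusive-fitness payoff.

Option 1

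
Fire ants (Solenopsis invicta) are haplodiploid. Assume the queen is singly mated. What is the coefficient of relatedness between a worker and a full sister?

0.75

Haplodiploid full sisters inherit their father's entire haploid genome identically (contributing 1/2) and on average half of their mother's contribution (1/2 · 1/2 = 1/4); r = 1/2 + 1/4 = 3/4.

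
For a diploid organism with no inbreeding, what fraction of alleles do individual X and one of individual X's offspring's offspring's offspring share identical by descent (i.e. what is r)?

0.125

Each parent–offspring link contributes a factor of 1/2, and independent paths through distinct common ancestors add.
Three parent–offspring links: r = (1/2)^3 = 1/8.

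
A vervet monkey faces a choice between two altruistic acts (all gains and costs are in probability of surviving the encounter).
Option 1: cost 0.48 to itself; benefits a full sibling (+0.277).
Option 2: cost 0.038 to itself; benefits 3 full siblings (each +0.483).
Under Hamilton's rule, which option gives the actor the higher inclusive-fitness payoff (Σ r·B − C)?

Option 2

Option 1: r to a full sibling = 0.5.
Option 1: Σ r·B − C = (1·0.5·0.277) − 0.48 = -0.3415.
Option 2: r to a full sibling = 0.5.
Option 2: Σ r·B − C = (3·0.5·0.483) − 0.038 = 0.6865.
Option 2 has the higher net inclusive-fitness payoff.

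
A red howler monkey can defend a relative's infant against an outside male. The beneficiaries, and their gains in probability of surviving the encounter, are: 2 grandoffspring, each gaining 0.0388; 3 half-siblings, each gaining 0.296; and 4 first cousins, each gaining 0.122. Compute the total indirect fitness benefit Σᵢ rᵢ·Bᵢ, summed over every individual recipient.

r to a grandoffspring = 0.25 (two parent–offspring links: r = (1/2)^2 = 1/4).
r to a half-sibling = 1/4 (half-sibs share one parent — one path of length 2: r = (1/2)^2 = 1/4).
r to a first cousin = 0.125 (first cousins share one grandparent pair — two paths of length 4: r = 2·(1/2)^4 = 1/8).
Summing one r·B term per recipient: 2·0.25·0.0388 + 3·0.25·0.296 + 4·0.125·0.122 = 0.3024.

0.3024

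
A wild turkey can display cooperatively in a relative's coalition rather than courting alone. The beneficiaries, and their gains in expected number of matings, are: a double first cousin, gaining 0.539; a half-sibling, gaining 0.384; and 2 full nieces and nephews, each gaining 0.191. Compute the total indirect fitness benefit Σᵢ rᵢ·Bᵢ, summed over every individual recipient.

r to a double first cousin = 1/4 (double first cousins share both grandparent pairs — four paths of length 4: r = 4·(1/2)^4 = 1/4).
r to a half-sibling = 0.25 (half-sibs share one parent — one path of length 2: r = (1/2)^2 = 1/4).
r to a full niece or nephew = 1/4 (full aunt/uncle↔niece/nephew: two paths of length 3 through the shared grandparent pair: r = 2·(1/2)^3 = 1/4).
Summing one r·B term per recipient: 1·0.25·0.539 + 1·0.25·0.384 + 2·0.25·0.191 = 0.32625.

0.32625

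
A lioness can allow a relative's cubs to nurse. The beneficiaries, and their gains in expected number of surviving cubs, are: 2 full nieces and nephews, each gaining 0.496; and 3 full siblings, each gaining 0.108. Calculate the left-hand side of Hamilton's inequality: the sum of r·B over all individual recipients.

r to a full niece or nephew = 0.25 (full aunt/uncle↔niece/nephew: two paths of length 3 through the shared grandparent pair: r = 2·(1/2)^3 = 1/4).
r to a full sibling = 0.5 (full sibs share both parents — two paths of length 2: r = 2·(1/2)^2 = 1/2).
Summing one r·B term per recipient: 2·0.25·0.496 + 3·0.5·0.108 = 0.41.

0.41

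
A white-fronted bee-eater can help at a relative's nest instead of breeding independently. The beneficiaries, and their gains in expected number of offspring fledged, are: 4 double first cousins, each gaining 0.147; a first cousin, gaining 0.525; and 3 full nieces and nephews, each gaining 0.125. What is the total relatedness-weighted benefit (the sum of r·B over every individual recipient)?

0.306375

r to a double first cousin = 1/4 (double first cousins share both grandparent pairs — four paths of length 4: r = 4·(1/2)^4 = 1/4).
r to a first cousin = 1/8 (first cousins share one grandparent pair — two paths of length 4: r = 2·(1/2)^4 = 1/8).
r to a full niece or nephew = 1/4 (full aunt/uncle↔niece/nephew: two paths of length 3 through the shared grandparent pair: r = 2·(1/2)^3 = 1/4).
Summing one r·B term per recipient: 4·0.25·0.147 + 1·0.125·0.525 + 3·0.25·0.125 = 0.306375.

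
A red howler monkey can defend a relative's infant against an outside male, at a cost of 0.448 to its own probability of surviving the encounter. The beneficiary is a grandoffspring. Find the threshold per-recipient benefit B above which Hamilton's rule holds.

1.792

r to a grandoffspring = 0.25 (two parent–offspring links: r = (1/2)^2 = 1/4).
Hamilton's rule with n recipients of equal r: n·r·B > C, so B > C/(n·r) = 0.448/(1·0.25) = 1.792.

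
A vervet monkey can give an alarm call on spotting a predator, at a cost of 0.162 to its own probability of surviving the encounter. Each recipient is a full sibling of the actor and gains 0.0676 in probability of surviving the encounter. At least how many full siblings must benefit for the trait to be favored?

r to a full sibling = 1/2 (full sibs share both parents — two paths of length 2: r = 2·(1/2)^2 = 1/2).
Hamilton's rule: n·r·B > C  ⇒  n > C/(r·B) = 0.162/(0.5·0.0676) = 4.793.
The smallest integer exceeding 4.793 is 5.

5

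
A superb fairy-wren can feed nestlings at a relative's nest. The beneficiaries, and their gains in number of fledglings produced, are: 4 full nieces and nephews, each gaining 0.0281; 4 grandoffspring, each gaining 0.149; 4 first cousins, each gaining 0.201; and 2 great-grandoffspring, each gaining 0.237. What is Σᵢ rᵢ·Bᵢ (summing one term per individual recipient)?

r to a full niece or nephew = 1/4 (full aunt/uncle↔niece/nephew: two paths of length 3 through the shared grandparent pair: r = 2·(1/2)^3 = 1/4).
r to a grandoffspring = 0.25 (two parent–offspring links: r = (1/2)^2 = 1/4).
r to a first cousin = 1/8 (first cousins share one grandparent pair — two paths of length 4: r = 2·(1/2)^4 = 1/8).
r to a great-grandoffspring = 1/8 (three parent–offspring links: r = (1/2)^3 = 1/8).
Summing one r·B term per recipient: 4·0.25·0.0281 + 4·0.25·0.149 + 4·0.125·0.201 + 2·0.125·0.237 = 0.33685.

0.33685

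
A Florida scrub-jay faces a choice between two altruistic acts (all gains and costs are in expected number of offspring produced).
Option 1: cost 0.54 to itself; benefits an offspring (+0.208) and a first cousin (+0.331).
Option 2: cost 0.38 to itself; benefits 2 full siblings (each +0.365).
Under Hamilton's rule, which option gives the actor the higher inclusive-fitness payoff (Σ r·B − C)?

Option 1: r to an offspring = 0.5.
Option 1: r to a first cousin = 0.125.
Option 1: Σ r·B − C = (1·0.5·0.208 + 1·0.125·0.331) − 0.54 = -0.394625.
Option 2: r to a full sibling = 0.5.
Option 2: Σ r·B − C = (2·0.5·0.365) − 0.38 = -0.015.
Option 2 has the higher net inclusive-fitness payoff.

Option 2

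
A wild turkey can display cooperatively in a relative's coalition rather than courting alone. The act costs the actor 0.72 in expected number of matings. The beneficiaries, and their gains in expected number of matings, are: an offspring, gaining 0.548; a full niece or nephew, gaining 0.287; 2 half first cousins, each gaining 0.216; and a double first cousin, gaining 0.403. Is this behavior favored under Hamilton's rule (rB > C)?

Hamilton's rule: the trait is favored when the sum of r·B over every recipient exceeds the actor's cost C.
r to an offspring = 1/2 (one parent–offspring link: r = (1/2)^1 = 1/2).
r to a full niece or nephew = 1/4 (full aunt/uncle↔niece/nephew: two paths of length 3 through the shared grandparent pair: r = 2·(1/2)^3 = 1/4).
r to a half first cousin = 0.0625 (half first cousins share one grandparent — one path of length 4: r = (1/2)^4 = 1/16).
r to a double first cousin = 1/4 (double first cousins share both grandparent pairs — four paths of length 4: r = 4·(1/2)^4 = 1/4).
Summing one r·B term per recipient: 1·0.5·0.548 + 1·0.25·0.287 + 2·0.0625·0.216 + 1·0.25·0.403 = 0.4735.
0.4735 < 0.72: the indirect benefit is less than the cost.

No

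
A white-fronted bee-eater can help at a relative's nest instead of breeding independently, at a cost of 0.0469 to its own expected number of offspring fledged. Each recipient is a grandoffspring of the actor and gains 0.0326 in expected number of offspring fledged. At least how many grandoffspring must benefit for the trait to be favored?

6

r to a grandoffspring = 1/4 (two parent–offspring links: r = (1/2)^2 = 1/4).
Hamilton's rule: n·r·B > C  ⇒  n > C/(r·B) = 0.0469/(0.25·0.0326) = 5.755.
The smallest integer exceeding 5.755 is 6.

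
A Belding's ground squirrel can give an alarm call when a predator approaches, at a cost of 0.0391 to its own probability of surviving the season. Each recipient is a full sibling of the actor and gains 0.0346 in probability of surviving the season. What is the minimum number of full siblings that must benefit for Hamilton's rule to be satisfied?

r to a full sibling = 1/2 (full sibs share both parents — two paths of length 2: r = 2·(1/2)^2 = 1/2).
Hamilton's rule: n·r·B > C  ⇒  n > C/(r·B) = 0.0391/(0.5·0.0346) = 2.26.
The smallest integer exceeding 2.26 is 3.

3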